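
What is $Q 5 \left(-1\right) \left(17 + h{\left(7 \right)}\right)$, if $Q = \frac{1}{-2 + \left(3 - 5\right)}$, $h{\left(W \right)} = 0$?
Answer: $\frac{85}{4} \approx 21.25$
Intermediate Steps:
$Q = - \frac{1}{4}$ ($Q = \frac{1}{-2 - 2} = \frac{1}{-4} = - \frac{1}{4} \approx -0.25$)
$Q 5 \left(-1\right) \left(17 + h{\left(7 \right)}\right) = \left(- \frac{1}{4}\right) 5 \left(-1\right) \left(17 + 0\right) = \left(- \frac{5}{4}\right) \left(-1\right) 17 = \frac{5}{4} \cdot 17 = \frac{85}{4}$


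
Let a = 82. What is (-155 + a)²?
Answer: 5329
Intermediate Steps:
(-155 + a)² = (-155 + 82)² = (-73)² = 5329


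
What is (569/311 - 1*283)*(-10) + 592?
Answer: 1058552/311 ≈ 3403.7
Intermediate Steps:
(569/311 - 1*283)*(-10) + 592 = (569*(1/311) - 283)*(-10) + 592 = (569/311 - 283)*(-10) + 592 = -87444/311*(-10) + 592 = 874440/311 + 592 = 1058552/311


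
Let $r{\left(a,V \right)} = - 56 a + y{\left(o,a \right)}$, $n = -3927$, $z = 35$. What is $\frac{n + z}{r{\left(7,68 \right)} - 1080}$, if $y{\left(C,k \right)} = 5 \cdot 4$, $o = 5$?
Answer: $\frac{973}{363} \approx 2.6804$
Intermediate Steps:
$y{\left(C,k \right)} = 20$
$r{\left(a,V \right)} = 20 - 56 a$ ($r{\left(a,V \right)} = - 56 a + 20 = 20 - 56 a$)
$\frac{n + z}{r{\left(7,68 \right)} - 1080} = \frac{-3927 + 35}{\left(20 - 392\right) - 1080} = - \frac{3892}{\left(20 - 392\right) - 1080} = - \frac{3892}{-372 - 1080} = - \frac{3892}{-1452} = \left(-3892\right) \left(- \frac{1}{1452}\right) = \frac{973}{363}$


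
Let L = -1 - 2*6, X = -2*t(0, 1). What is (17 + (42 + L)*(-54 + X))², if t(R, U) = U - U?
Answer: 2399401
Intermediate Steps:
t(R, U) = 0
X = 0 (X = -2*0 = 0)
L = -13 (L = -1 - 12 = -13)
(17 + (42 + L)*(-54 + X))² = (17 + (42 - 13)*(-54 + 0))² = (17 + 29*(-54))² = (17 - 1566)² = (-1549)² = 2399401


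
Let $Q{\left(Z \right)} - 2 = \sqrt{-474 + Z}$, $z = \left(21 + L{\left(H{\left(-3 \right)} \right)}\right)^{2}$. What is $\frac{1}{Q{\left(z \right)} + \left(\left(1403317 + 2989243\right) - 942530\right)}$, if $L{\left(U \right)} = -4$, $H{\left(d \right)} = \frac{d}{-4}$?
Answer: $\frac{3450032}{11902720801209} - \frac{i \sqrt{185}}{11902720801209} \approx 2.8985 \cdot 10^{-7} - 1.1427 \cdot 10^{-12} i$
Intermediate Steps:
$H{\left(d \right)} = - \frac{d}{4}$ ($H{\left(d \right)} = d \left(- \frac{1}{4}\right) = - \frac{d}{4}$)
$z = 289$ ($z = \left(21 - 4\right)^{2} = 17^{2} = 289$)
$Q{\left(Z \right)} = 2 + \sqrt{-474 + Z}$
$\frac{1}{Q{\left(z \right)} + \left(\left(1403317 + 2989243\right) - 942530\right)} = \frac{1}{\left(2 + \sqrt{-474 + 289}\right) + \left(\left(1403317 + 2989243\right) - 942530\right)} = \frac{1}{\left(2 + \sqrt{-185}\right) + \left(4392560 - 942530\right)} = \frac{1}{\left(2 + i \sqrt{185}\right) + 3450030} = \frac{1}{3450032 + i \sqrt{185}}$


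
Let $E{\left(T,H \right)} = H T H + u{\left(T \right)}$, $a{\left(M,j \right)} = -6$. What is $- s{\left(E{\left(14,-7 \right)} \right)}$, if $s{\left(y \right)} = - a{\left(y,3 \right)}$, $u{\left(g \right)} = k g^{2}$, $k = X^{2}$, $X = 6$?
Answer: $-6$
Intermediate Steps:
$k = 36$ ($k = 6^{2} = 36$)
$u{\left(g \right)} = 36 g^{2}$
$E{\left(T,H \right)} = 36 T^{2} + T H^{2}$ ($E{\left(T,H \right)} = H T H + 36 T^{2} = T H^{2} + 36 T^{2} = 36 T^{2} + T H^{2}$)
$s{\left(y \right)} = 6$ ($s{\left(y \right)} = \left(-1\right) \left(-6\right) = 6$)
$- s{\left(E{\left(14,-7 \right)} \right)} = \left(-1\right) 6 = -6$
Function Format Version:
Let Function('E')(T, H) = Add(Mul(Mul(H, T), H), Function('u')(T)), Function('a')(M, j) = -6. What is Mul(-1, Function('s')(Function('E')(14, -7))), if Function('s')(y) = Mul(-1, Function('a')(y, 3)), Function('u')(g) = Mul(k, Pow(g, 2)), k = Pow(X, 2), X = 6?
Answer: -6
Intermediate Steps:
k = 36 (k = Pow(6, 2) = 36)
Function('u')(g) = Mul(36, Pow(g, 2))
Function('E')(T, H) = Add(Mul(36, Pow(T, 2)), Mul(T, Pow(H, 2))) (Function('E')(T, H) = Add(Mul(Mul(H, T), H), Mul(36, Pow(T, 2))) = Add(Mul(T, Pow(H, 2)), Mul(36, Pow(T, 2))) = Add(Mul(36, Pow(T, 2)), Mul(T, Pow(H, 2))))
Function('s')(y) = 6 (Function('s')(y) = Mul(-1, -6) = 6)
Mul(-1, Function('s')(Function('E')(14, -7))) = Mul(-1, 6) = -6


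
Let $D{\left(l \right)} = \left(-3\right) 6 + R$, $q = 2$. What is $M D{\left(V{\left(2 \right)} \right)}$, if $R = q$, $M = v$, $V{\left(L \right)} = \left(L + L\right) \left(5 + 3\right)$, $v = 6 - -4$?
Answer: $-160$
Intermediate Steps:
$v = 10$ ($v = 6 + 4 = 10$)
$V{\left(L \right)} = 16 L$ ($V{\left(L \right)} = 2 L 8 = 16 L$)
$M = 10$
$R = 2$
$D{\left(l \right)} = -16$ ($D{\left(l \right)} = \left(-3\right) 6 + 2 = -18 + 2 = -16$)
$M D{\left(V{\left(2 \right)} \right)} = 10 \left(-16\right) = -160$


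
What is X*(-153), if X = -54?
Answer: 8262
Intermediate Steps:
X*(-153) = -54*(-153) = 8262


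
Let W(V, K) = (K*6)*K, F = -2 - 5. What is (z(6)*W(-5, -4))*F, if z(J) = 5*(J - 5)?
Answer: -3360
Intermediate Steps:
F = -7
W(V, K) = 6*K**2 (W(V, K) = (6*K)*K = 6*K**2)
z(J) = -25 + 5*J (z(J) = 5*(-5 + J) = -25 + 5*J)
(z(6)*W(-5, -4))*F = ((-25 + 5*6)*(6*(-4)**2))*(-7) = ((-25 + 30)*(6*16))*(-7) = (5*96)*(-7) = 480*(-7) = -3360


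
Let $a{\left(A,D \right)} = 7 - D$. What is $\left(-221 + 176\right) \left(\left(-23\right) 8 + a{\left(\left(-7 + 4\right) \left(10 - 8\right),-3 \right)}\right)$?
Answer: $7830$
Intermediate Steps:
$\left(-221 + 176\right) \left(\left(-23\right) 8 + a{\left(\left(-7 + 4\right) \left(10 - 8\right),-3 \right)}\right) = \left(-221 + 176\right) \left(\left(-23\right) 8 + \left(7 - -3\right)\right) = - 45 \left(-184 + \left(7 + 3\right)\right) = - 45 \left(-184 + 10\right) = \left(-45\right) \left(-174\right) = 7830$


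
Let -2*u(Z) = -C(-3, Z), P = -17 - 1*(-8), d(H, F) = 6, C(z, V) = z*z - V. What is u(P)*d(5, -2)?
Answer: 54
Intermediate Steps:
C(z, V) = z² - V
P = -9 (P = -17 + 8 = -9)
u(Z) = 9/2 - Z/2 (u(Z) = -(-1)*((-3)² - Z)/2 = -(-1)*(9 - Z)/2 = -(-9 + Z)/2 = 9/2 - Z/2)
u(P)*d(5, -2) = (9/2 - ½*(-9))*6 = (9/2 + 9/2)*6 = 9*6 = 54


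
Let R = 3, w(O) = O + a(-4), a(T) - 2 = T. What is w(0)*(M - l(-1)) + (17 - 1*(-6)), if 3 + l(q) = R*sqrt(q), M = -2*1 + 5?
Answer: 11 + 6*I ≈ 11.0 + 6.0*I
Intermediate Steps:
a(T) = 2 + T
w(O) = -2 + O (w(O) = O + (2 - 4) = O - 2 = -2 + O)
M = 3 (M = -2 + 5 = 3)
l(q) = -3 + 3*sqrt(q)
w(0)*(M - l(-1)) + (17 - 1*(-6)) = (-2 + 0)*(3 - (-3 + 3*sqrt(-1))) + (17 - 1*(-6)) = -2*(3 - (-3 + 3*I)) + (17 + 6) = -2*(3 + (3 - 3*I)) + 23 = -2*(6 - 3*I) + 23 = (-12 + 6*I) + 23 = 11 + 6*I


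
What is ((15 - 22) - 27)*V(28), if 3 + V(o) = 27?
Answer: -816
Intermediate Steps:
V(o) = 24 (V(o) = -3 + 27 = 24)
((15 - 22) - 27)*V(28) = ((15 - 22) - 27)*24 = (-7 - 27)*24 = -34*24 = -816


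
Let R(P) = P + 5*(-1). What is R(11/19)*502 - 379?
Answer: -49369/19 ≈ -2598.4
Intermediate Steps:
R(P) = -5 + P (R(P) = P - 5 = -5 + P)
R(11/19)*502 - 379 = (-5 + 11/19)*502 - 379 = -84/19*502 - 379 = -42168/19 - 379 = -49369/19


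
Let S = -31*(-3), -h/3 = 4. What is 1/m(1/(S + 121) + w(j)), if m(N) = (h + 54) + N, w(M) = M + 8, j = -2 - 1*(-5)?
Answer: 214/11343 ≈ 0.018866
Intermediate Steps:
j = 3 (j = -2 + 5 = 3)
h = -12 (h = -3*4 = -12)
S = 93
w(M) = 8 + M
m(N) = 42 + N (m(N) = (-12 + 54) + N = 42 + N)
1/m(1/(S + 121) + w(j)) = 1/(42 + (1/(93 + 121) + (8 + 3))) = 1/(42 + (1/214 + 11)) = 1/(42 + 2355/214) = 1/(11343/214) = 214/11343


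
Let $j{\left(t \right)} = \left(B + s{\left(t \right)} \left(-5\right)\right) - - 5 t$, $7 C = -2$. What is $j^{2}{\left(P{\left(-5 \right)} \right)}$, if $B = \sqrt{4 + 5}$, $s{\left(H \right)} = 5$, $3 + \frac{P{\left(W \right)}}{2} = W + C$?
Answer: $\frac{538756}{49} \approx 10995.0$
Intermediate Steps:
$C = - \frac{2}{7}$ ($C = \frac{1}{7} \left(-2\right) = - \frac{2}{7} \approx -0.28571$)
$P{\left(W \right)} = - \frac{46}{7} + 2 W$ ($P{\left(W \right)} = -6 + 2 \left(W - \frac{2}{7}\right) = -6 + 2 \left(- \frac{2}{7} + W\right) = -6 + \left(- \frac{4}{7} + 2 W\right) = - \frac{46}{7} + 2 W$)
$B = 3$ ($B = \sqrt{9} = 3$)
$j{\left(t \right)} = -22 + 5 t$ ($j{\left(t \right)} = \left(3 + 5 \left(-5\right)\right) - - 5 t = \left(3 - 25\right) + 5 t = -22 + 5 t$)
$j^{2}{\left(P{\left(-5 \right)} \right)} = \left(-22 + 5 \left(- \frac{46}{7} + 2 \left(-5\right)\right)\right)^{2} = \left(-22 + 5 \left(- \frac{46}{7} - 10\right)\right)^{2} = \left(-22 + 5 \left(- \frac{116}{7}\right)\right)^{2} = \left(-22 - \frac{580}{7}\right)^{2} = \left(- \frac{734}{7}\right)^{2} = \frac{538756}{49}$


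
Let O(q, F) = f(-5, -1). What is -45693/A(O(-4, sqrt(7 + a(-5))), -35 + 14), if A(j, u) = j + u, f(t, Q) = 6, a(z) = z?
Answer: 15231/5 ≈ 3046.2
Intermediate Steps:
O(q, F) = 6
-45693/A(O(-4, sqrt(7 + a(-5))), -35 + 14) = -45693/(6 + (-35 + 14)) = -45693/(6 - 21) = -45693/(-15) = -45693*(-1/15) = 15231/5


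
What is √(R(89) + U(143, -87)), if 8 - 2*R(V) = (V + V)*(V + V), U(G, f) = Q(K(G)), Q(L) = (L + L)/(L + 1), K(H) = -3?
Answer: I*√15835 ≈ 125.84*I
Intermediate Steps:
Q(L) = 2*L/(1 + L) (Q(L) = (2*L)/(1 + L) = 2*L/(1 + L))
U(G, f) = 3 (U(G, f) = 2*(-3)/(1 - 3) = 2*(-3)/(-2) = 2*(-3)*(-½) = 3)
R(V) = 4 - 2*V² (R(V) = 4 - (V + V)*(V + V)/2 = 4 - 2*V*2*V/2 = 4 - 2*V²)
√(R(89) + U(143, -87)) = √((4 - 2*89²) + 3) = √((4 - 2*7921) + 3) = √((4 - 15842) + 3) = √(-15838 + 3) = √(-15835) = I*√15835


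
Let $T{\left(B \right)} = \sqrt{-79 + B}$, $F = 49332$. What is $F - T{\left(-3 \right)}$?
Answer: $49332 - i \sqrt{82} \approx 49332.0 - 9.0554 i$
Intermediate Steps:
$F - T{\left(-3 \right)} = 49332 - \sqrt{-79 - 3} = 49332 - \sqrt{-82} = 49332 - i \sqrt{82}$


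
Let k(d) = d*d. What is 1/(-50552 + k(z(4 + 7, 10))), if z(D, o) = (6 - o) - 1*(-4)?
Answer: -1/50552 ≈ -1.9782e-5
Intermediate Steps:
z(D, o) = 10 - o (z(D, o) = (6 - o) + 4 = 10 - o)
k(d) = d**2
1/(-50552 + k(z(4 + 7, 10))) = 1/(-50552 + (10 - 1*10)**2) = 1/(-50552 + (10 - 10)**2) = 1/(-50552 + 0**2) = 1/(-50552 + 0) = 1/(-50552) = -1/50552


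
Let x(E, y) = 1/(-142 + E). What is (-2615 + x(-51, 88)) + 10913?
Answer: 1601513/193 ≈ 8298.0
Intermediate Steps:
(-2615 + x(-51, 88)) + 10913 = (-2615 + 1/(-142 - 51)) + 10913 = (-2615 + 1/(-193)) + 10913 = (-2615 - 1/193) + 10913 = -504696/193 + 10913 = 1601513/193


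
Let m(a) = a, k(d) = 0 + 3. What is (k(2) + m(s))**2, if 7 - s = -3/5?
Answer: 2809/25 ≈ 112.36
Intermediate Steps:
k(d) = 3
s = 38/5 (s = 7 - (-3)/5 = 7 - 1*(-3/5) = 7 + 3/5 = 38/5 ≈ 7.6000)
(k(2) + m(s))**2 = (3 + 38/5)**2 = (53/5)**2 = 2809/25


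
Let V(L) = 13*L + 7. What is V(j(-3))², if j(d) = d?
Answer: 1024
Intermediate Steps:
V(L) = 7 + 13*L
V(j(-3))² = (7 + 13*(-3))² = (7 - 39)² = (-32)² = 1024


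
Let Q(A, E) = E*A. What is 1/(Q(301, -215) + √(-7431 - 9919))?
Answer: -12943/837609715 - I*√694/837609715 ≈ -1.5452e-5 - 3.1451e-8*I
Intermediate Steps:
Q(A, E) = A*E
1/(Q(301, -215) + √(-7431 - 9919)) = 1/(301*(-215) + √(-7431 - 9919)) = 1/(-64715 + √(-17350)) = 1/(-64715 + 5*I*√694)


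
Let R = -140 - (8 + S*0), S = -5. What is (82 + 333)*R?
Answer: -61420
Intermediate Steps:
R = -148 (R = -140 - (8 - 5*0) = -140 - (8 + 0) = -140 - 1*8 = -140 - 8 = -148)
(82 + 333)*R = (82 + 333)*(-148) = 415*(-148) = -61420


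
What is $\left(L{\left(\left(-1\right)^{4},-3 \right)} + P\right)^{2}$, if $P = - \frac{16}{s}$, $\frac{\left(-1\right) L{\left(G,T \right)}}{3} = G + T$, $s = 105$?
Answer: $\frac{376996}{11025} \approx 34.195$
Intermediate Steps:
$L{\left(G,T \right)} = - 3 G - 3 T$ ($L{\left(G,T \right)} = - 3 \left(G + T\right) = - 3 G - 3 T$)
$P = - \frac{16}{105} \approx -0.15238$
$\left(L{\left(\left(-1\right)^{4},-3 \right)} + P\right)^{2} = \left(\left(- 3 \left(-1\right)^{4} - -9\right) - \frac{16}{105}\right)^{2} = \left(\left(\left(-3\right) 1 + 9\right) - \frac{16}{105}\right)^{2} = \left(\left(-3 + 9\right) - \frac{16}{105}\right)^{2} = \left(6 - \frac{16}{105}\right)^{2} = \left(\frac{614}{105}\right)^{2} = \frac{376996}{11025}$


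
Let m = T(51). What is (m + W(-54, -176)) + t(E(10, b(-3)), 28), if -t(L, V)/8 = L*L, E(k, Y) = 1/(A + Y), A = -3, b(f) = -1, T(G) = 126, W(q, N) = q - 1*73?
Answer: -3/2 ≈ -1.5000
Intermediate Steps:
W(q, N) = -73 + q (W(q, N) = q - 73 = -73 + q)
m = 126
E(k, Y) = 1/(-3 + Y)
t(L, V) = -8*L² (t(L, V) = -8*L*L = -8*L²)
(m + W(-54, -176)) + t(E(10, b(-3)), 28) = (126 + (-73 - 54)) - 8/(-3 - 1)² = (126 - 127) - 8*(1/(-4))² = -1 - 8*(-¼)² = -1 - 8*1/16 = -1 - ½ = -3/2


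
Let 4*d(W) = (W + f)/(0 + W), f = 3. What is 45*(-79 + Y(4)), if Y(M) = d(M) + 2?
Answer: -55125/16 ≈ -3445.3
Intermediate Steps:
d(W) = (3 + W)/(4*W) (d(W) = ((W + 3)/(0 + W))/4 = ((3 + W)/W)/4 = (3 + W)/(4*W))
Y(M) = 2 + (3 + M)/(4*M) (Y(M) = (3 + M)/(4*M) + 2 = 2 + (3 + M)/(4*M))
45*(-79 + Y(4)) = 45*(-79 + (3/4)*(1 + 3*4)/4) = 45*(-79 + (3/4)*(1/4)*(1 + 12)) = 45*(-79 + (3/4)*(1/4)*13) = 45*(-79 + 39/16) = 45*(-1225/16) = -55125/16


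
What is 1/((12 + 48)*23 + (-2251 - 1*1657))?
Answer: -1/2528 ≈ -0.00039557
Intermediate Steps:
1/((12 + 48)*23 + (-2251 - 1*1657)) = 1/(60*23 + (-2251 - 1657)) = 1/(1380 - 3908) = 1/(-2528) = -1/2528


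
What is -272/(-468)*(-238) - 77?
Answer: -25193/117 ≈ -215.32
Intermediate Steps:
-272/(-468)*(-238) - 77 = -272*(-1/468)*(-238) - 77 = (68/117)*(-238) - 77 = -16184/117 - 77 = -25193/117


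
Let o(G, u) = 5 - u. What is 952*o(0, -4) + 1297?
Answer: 9865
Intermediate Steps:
952*o(0, -4) + 1297 = 952*(5 - 1*(-4)) + 1297 = 952*(5 + 4) + 1297 = 952*9 + 1297 = 8568 + 1297 = 9865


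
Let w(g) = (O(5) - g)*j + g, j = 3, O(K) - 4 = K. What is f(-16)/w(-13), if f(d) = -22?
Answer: -22/53 ≈ -0.41509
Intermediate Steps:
O(K) = 4 + K
w(g) = 27 - 2*g (w(g) = ((4 + 5) - g)*3 + g = (9 - g)*3 + g = (27 - 3*g) + g = 27 - 2*g)
f(-16)/w(-13) = -22/(27 - 2*(-13)) = -22/(27 + 26) = -22/53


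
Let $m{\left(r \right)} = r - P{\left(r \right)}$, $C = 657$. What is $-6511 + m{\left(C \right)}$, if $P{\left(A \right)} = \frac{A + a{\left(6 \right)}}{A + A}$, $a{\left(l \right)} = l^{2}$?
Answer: $- \frac{854761}{146} \approx -5854.5$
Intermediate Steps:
$P{\left(A \right)} = \frac{36 + A}{2 A}$ ($P{\left(A \right)} = \frac{A + 6^{2}}{A + A} = \frac{A + 36}{2 A} = \left(36 + A\right) \frac{1}{2 A} = \frac{36 + A}{2 A}$)
$m{\left(r \right)} = r - \frac{36 + r}{2 r}$
$-6511 + m{\left(C \right)} = -6511 - \left(- \frac{1313}{2} + \frac{2}{73}\right) = -6511 - - \frac{95845}{146} = -6511 + \frac{95845}{146} = - \frac{854761}{146}$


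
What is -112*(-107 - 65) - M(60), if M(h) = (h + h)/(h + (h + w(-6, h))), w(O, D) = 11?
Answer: 2523464/131 ≈ 19263.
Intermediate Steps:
M(h) = 2*h/(11 + 2*h) (M(h) = (h + h)/(h + (h + 11)) = (2*h)/(h + (11 + h)) = (2*h)/(11 + 2*h) = 2*h/(11 + 2*h))
-112*(-107 - 65) - M(60) = -112*(-107 - 65) - 2*60/(11 + 2*60) = -112*(-172) - 2*60/(11 + 120) = 19264 - 2*60/131 = 19264 - 1*120/131 = 19264 - 120/131 = 2523464/131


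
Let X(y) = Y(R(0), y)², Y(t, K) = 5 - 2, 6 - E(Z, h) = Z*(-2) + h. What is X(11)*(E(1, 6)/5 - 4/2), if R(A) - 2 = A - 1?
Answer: -72/5 ≈ -14.400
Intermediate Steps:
E(Z, h) = 6 - h + 2*Z (E(Z, h) = 6 - (Z*(-2) + h) = 6 - (-2*Z + h) = 6 - (h - 2*Z) = 6 + (-h + 2*Z) = 6 - h + 2*Z)
R(A) = 1 + A (R(A) = 2 + (A - 1) = 2 + (-1 + A) = 1 + A)
Y(t, K) = 3
X(y) = 9 (X(y) = 3² = 9)
X(11)*(E(1, 6)/5 - 4/2) = 9*((6 - 1*6 + 2*1)/5 - 4/2) = 9*((6 - 6 + 2)*(⅕) - 4*½) = 9*(2*(⅕) - 2) = 9*(⅖ - 2) = 9*(-8/5) = -72/5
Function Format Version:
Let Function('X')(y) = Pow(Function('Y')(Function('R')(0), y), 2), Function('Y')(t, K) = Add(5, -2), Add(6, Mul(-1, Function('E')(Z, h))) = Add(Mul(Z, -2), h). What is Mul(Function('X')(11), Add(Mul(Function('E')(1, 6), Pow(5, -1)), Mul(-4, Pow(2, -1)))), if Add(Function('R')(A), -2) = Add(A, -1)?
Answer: Rational(-72, 5) ≈ -14.400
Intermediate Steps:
Function('E')(Z, h) = Add(6, Mul(-1, h), Mul(2, Z)) (Function('E')(Z, h) = Add(6, Mul(-1, Add(Mul(Z, -2), h))) = Add(6, Mul(-1, Add(Mul(-2, Z), h))) = Add(6, Mul(-1, Add(h, Mul(-2, Z)))) = Add(6, Add(Mul(-1, h), Mul(2, Z))) = Add(6, Mul(-1, h), Mul(2, Z)))
Function('R')(A) = Add(1, A) (Function('R')(A) = Add(2, Add(A, -1)) = Add(2, Add(-1, A)) = Add(1, A))
Function('Y')(t, K) = 3
Function('X')(y) = 9 (Function('X')(y) = Pow(3, 2) = 9)
Mul(Function('X')(11), Add(Mul(Function('E')(1, 6), Pow(5, -1)), Mul(-4, Pow(2, -1)))) = Mul(9, Add(Mul(Add(6, Mul(-1, 6), Mul(2, 1)), Pow(5, -1)), Mul(-4, Pow(2, -1)))) = Mul(9, Add(Mul(Add(6, -6, 2), Rational(1, 5)), Mul(-4, Rational(1, 2)))) = Mul(9, Add(Mul(2, Rational(1, 5)), -2)) = Mul(9, Add(Rational(2, 5), -2)) = Mul(9, Rational(-8, 5)) = Rational(-72, 5)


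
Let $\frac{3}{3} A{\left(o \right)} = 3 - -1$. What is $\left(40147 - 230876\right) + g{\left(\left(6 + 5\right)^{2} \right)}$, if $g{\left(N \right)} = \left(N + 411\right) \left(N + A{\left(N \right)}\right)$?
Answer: $-124229$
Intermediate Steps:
$A{\left(o \right)} = 4$ ($A{\left(o \right)} = 3 - -1 = 3 + 1 = 4$)
$g{\left(N \right)} = \left(4 + N\right) \left(411 + N\right)$ ($g{\left(N \right)} = \left(N + 411\right) \left(N + 4\right) = \left(411 + N\right) \left(4 + N\right) = \left(4 + N\right) \left(411 + N\right)$)
$\left(40147 - 230876\right) + g{\left(\left(6 + 5\right)^{2} \right)} = \left(40147 - 230876\right) + \left(1644 + \left(\left(6 + 5\right)^{2}\right)^{2} + 415 \left(6 + 5\right)^{2}\right) = -190729 + \left(1644 + \left(11^{2}\right)^{2} + 415 \cdot 11^{2}\right) = -190729 + \left(1644 + 121^{2} + 415 \cdot 121\right) = -190729 + \left(1644 + 14641 + 50215\right) = -190729 + 66500 = -124229$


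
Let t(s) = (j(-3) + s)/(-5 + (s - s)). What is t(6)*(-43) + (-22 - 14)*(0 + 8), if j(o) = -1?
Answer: -245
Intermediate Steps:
t(s) = ⅕ - s/5 (t(s) = (-1 + s)/(-5 + (s - s)) = (-1 + s)/(-5 + 0) = (-1 + s)/(-5) = (-1 + s)*(-⅕) = ⅕ - s/5)
t(6)*(-43) + (-22 - 14)*(0 + 8) = (⅕ - ⅕*6)*(-43) + (-22 - 14)*(0 + 8) = (⅕ - 6/5)*(-43) - 36*8 = -1*(-43) - 288 = 43 - 288 = -245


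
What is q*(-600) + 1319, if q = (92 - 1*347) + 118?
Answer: 83519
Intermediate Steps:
q = -137 (q = (92 - 347) + 118 = -255 + 118 = -137)
q*(-600) + 1319 = -137*(-600) + 1319 = 82200 + 1319 = 83519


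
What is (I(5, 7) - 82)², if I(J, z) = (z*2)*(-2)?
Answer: 12100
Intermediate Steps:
I(J, z) = -4*z (I(J, z) = (2*z)*(-2) = -4*z)
(I(5, 7) - 82)² = (-4*7 - 82)² = (-28 - 82)² = (-110)² = 12100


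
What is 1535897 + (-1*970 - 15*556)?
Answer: 1526587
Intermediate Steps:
1535897 + (-1*970 - 15*556) = 1535897 + (-970 - 8340) = 1535897 - 9310 = 1526587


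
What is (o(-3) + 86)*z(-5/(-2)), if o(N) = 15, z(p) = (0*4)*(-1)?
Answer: 0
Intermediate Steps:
z(p) = 0 (z(p) = 0*(-1) = 0)
(o(-3) + 86)*z(-5/(-2)) = (15 + 86)*0 = 101*0 = 0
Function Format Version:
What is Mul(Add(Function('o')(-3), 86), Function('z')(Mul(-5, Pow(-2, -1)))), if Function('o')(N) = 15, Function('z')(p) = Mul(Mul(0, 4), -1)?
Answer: 0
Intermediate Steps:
Function('z')(p) = 0 (Function('z')(p) = Mul(0, -1) = 0)
Mul(Add(Function('o')(-3), 86), Function('z')(Mul(-5, Pow(-2, -1)))) = Mul(Add(15, 86), 0) = Mul(101, 0) = 0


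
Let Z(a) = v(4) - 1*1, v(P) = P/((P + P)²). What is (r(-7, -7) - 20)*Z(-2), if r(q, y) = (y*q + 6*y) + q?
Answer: 75/4 ≈ 18.750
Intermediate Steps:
r(q, y) = q + 6*y + q*y (r(q, y) = (q*y + 6*y) + q = (6*y + q*y) + q = q + 6*y + q*y)
v(P) = 1/(4*P) (v(P) = P/((2*P)²) = P/((4*P²)) = P*(1/(4*P²)) = 1/(4*P))
Z(a) = -15/16 (Z(a) = (¼)/4 - 1*1 = (¼)*(¼) - 1 = 1/16 - 1 = -15/16)
(r(-7, -7) - 20)*Z(-2) = ((-7 + 6*(-7) - 7*(-7)) - 20)*(-15/16) = ((-7 - 42 + 49) - 20)*(-15/16) = (0 - 20)*(-15/16) = -20*(-15/16) = 75/4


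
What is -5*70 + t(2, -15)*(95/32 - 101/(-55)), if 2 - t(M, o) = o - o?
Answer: -299543/880 ≈ -340.39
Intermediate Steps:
t(M, o) = 2 (t(M, o) = 2 - (o - o) = 2 - 1*0 = 2 + 0 = 2)
-5*70 + t(2, -15)*(95/32 - 101/(-55)) = -5*70 + 2*(95/32 - 101/(-55)) = -350 + 2*(95*(1/32) - 101*(-1/55)) = -350 + 2*(95/32 + 101/55) = -350 + 2*(8457/1760) = -350 + 8457/880 = -299543/880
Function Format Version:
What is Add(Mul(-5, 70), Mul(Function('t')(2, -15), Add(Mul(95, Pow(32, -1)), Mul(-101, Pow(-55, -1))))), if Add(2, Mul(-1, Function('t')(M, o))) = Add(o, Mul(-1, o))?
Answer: Rational(-299543, 880) ≈ -340.39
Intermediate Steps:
Function('t')(M, o) = 2 (Function('t')(M, o) = Add(2, Mul(-1, Add(o, Mul(-1, o)))) = Add(2, Mul(-1, 0)) = Add(2, 0) = 2)
Add(Mul(-5, 70), Mul(Function('t')(2, -15), Add(Mul(95, Pow(32, -1)), Mul(-101, Pow(-55, -1))))) = Add(Mul(-5, 70), Mul(2, Add(Mul(95, Pow(32, -1)), Mul(-101, Pow(-55, -1))))) = Add(-350, Mul(2, Add(Mul(95, Rational(1, 32)), Mul(-101, Rational(-1, 55))))) = Add(-350, Mul(2, Add(Rational(95, 32), Rational(101, 55)))) = Add(-350, Mul(2, Rational(8457, 1760))) = Add(-350, Rational(8457, 880)) = Rational(-299543, 880)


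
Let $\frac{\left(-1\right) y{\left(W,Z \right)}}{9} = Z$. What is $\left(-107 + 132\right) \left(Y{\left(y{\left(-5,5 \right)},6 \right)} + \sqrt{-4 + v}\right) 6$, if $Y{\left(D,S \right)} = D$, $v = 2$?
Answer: $-6750 + 150 i \sqrt{2} \approx -6750.0 + 212.13 i$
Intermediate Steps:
$y{\left(W,Z \right)} = - 9 Z$
$\left(-107 + 132\right) \left(Y{\left(y{\left(-5,5 \right)},6 \right)} + \sqrt{-4 + v}\right) 6 = \left(-107 + 132\right) \left(\left(-9\right) 5 + \sqrt{-4 + 2}\right) 6 = 25 \left(-45 + \sqrt{-2}\right) 6 = 25 \left(-45 + i \sqrt{2}\right) 6 = 25 \left(-270 + 6 i \sqrt{2}\right) = -6750 + 150 i \sqrt{2}$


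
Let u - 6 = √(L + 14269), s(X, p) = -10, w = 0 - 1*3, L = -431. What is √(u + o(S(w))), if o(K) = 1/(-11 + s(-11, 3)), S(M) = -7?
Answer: √(2625 + 441*√13838)/21 ≈ 11.117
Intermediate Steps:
w = -3 (w = 0 - 3 = -3)
u = 6 + √13838 (u = 6 + √(-431 + 14269) = 6 + √13838 ≈ 123.64)
o(K) = -1/21 (o(K) = 1/(-11 - 10) = 1/(-21) = -1/21)
√(u + o(S(w))) = √((6 + √13838) - 1/21) = √(125/21 + √13838)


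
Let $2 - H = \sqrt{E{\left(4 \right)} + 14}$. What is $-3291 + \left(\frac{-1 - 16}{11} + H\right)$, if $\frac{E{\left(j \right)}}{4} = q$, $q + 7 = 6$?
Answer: $- \frac{36196}{11} - \sqrt{10} \approx -3293.7$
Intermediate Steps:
$q = -1$ ($q = -7 + 6 = -1$)
$E{\left(j \right)} = -4$ ($E{\left(j \right)} = 4 \left(-1\right) = -4$)
$H = 2 - \sqrt{10}$ ($H = 2 - \sqrt{-4 + 14} = 2 - \sqrt{10} \approx -1.1623$)
$-3291 + \left(\frac{-1 - 16}{11} + H\right) = -3291 + \left(\frac{-1 - 16}{11} + \left(2 - \sqrt{10}\right)\right) = -3291 + \left(\frac{1}{11} \left(-17\right) + \left(2 - \sqrt{10}\right)\right) = -3291 - \left(- \frac{5}{11} + \sqrt{10}\right) = -3291 + \left(\frac{5}{11} - \sqrt{10}\right) = - \frac{36196}{11} - \sqrt{10}$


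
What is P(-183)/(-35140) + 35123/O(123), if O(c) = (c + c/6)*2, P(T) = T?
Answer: 176324963/1440740 ≈ 122.39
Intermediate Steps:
O(c) = 7*c/3 (O(c) = (c + c*(⅙))*2 = (c + c/6)*2 = (7*c/6)*2 = 7*c/3)
P(-183)/(-35140) + 35123/O(123) = -183/(-35140) + 35123/(((7/3)*123)) = -183*(-1/35140) + 35123/287 = 183/35140 + 35123*(1/287) = 183/35140 + 35123/287 = 176324963/1440740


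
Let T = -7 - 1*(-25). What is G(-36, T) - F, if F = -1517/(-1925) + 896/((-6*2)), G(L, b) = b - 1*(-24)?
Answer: 669199/5775 ≈ 115.88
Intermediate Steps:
T = 18 (T = -7 + 25 = 18)
G(L, b) = 24 + b (G(L, b) = b + 24 = 24 + b)
F = -426649/5775 (F = -1517*(-1/1925) + 896/(-12) = 1517/1925 + 896*(-1/12) = 1517/1925 - 224/3 = -426649/5775 ≈ -73.879)
G(-36, T) - F = (24 + 18) - 1*(-426649/5775) = 42 + 426649/5775 = 669199/5775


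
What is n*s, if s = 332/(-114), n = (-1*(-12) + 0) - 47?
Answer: 5810/57 ≈ 101.93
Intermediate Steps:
n = -35 (n = (12 + 0) - 47 = 12 - 47 = -35)
s = -166/57 (s = 332*(-1/114) = -166/57 ≈ -2.9123)
n*s = -35*(-166/57) = 5810/57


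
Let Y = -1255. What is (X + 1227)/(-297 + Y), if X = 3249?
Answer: -1119/388 ≈ -2.8840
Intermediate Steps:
(X + 1227)/(-297 + Y) = (3249 + 1227)/(-297 - 1255) = 4476/(-1552) = 4476*(-1/1552) = -1119/388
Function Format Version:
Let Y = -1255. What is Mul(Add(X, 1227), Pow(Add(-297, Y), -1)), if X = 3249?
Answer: Rational(-1119, 388) ≈ -2.8840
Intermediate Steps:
Mul(Add(X, 1227), Pow(Add(-297, Y), -1)) = Mul(Add(3249, 1227), Pow(Add(-297, -1255), -1)) = Mul(4476, Pow(-1552, -1)) = Mul(4476, Rational(-1, 1552)) = Rational(-1119, 388)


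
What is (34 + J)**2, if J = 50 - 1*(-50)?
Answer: 17956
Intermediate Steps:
J = 100 (J = 50 + 50 = 100)
(34 + J)**2 = (34 + 100)**2 = 134**2 = 17956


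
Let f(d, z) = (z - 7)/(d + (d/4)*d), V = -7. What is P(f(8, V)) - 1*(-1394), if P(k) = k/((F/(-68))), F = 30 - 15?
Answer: 62849/45 ≈ 1396.6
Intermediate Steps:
F = 15
f(d, z) = (-7 + z)/(d + d²/4) (f(d, z) = (-7 + z)/(d + (d*(¼))*d) = (-7 + z)/(d + (d/4)*d) = (-7 + z)/(d + d²/4))
P(k) = -68*k/15 (P(k) = k/((15/(-68))) = k/((15*(-1/68))) = k/(-15/68) = k*(-68/15) = -68*k/15)
P(f(8, V)) - 1*(-1394) = -272*(-7 - 7)/(15*8*(4 + 8)) - 1*(-1394) = -272*(-14)/(15*8*12) + 1394 = -68/15*(-7/12) + 1394 = 119/45 + 1394 = 62849/45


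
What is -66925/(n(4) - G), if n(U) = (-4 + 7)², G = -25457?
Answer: -66925/25466 ≈ -2.6280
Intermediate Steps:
n(U) = 9 (n(U) = 3² = 9)
-66925/(n(4) - G) = -66925/(9 - 1*(-25457)) = -66925/(9 + 25457) = -66925/25466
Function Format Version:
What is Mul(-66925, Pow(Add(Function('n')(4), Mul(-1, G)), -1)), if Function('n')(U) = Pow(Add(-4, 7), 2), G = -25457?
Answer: Rational(-66925, 25466) ≈ -2.6280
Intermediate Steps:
Function('n')(U) = 9 (Function('n')(U) = Pow(3, 2) = 9)
Mul(-66925, Pow(Add(Function('n')(4), Mul(-1, G)), -1)) = Mul(-66925, Pow(Add(9, Mul(-1, -25457)), -1)) = Mul(-66925, Pow(Add(9, 25457), -1)) = Mul(-66925, Pow(25466, -1)) = Mul(-66925, Rational(1, 25466)) = Rational(-66925, 25466)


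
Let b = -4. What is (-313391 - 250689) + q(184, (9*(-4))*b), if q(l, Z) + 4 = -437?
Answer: -564521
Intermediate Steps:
q(l, Z) = -441 (q(l, Z) = -4 - 437 = -441)
(-313391 - 250689) + q(184, (9*(-4))*b) = (-313391 - 250689) - 441 = -564080 - 441 = -564521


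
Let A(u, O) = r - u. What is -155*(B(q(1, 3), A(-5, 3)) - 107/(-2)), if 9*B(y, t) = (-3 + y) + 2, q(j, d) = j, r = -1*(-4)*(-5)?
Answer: -16585/2 ≈ -8292.5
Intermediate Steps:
r = -20 (r = 4*(-5) = -20)
A(u, O) = -20 - u
B(y, t) = -1/9 + y/9 (B(y, t) = ((-3 + y) + 2)/9 = (-1 + y)/9 = -1/9 + y/9)
-155*(B(q(1, 3), A(-5, 3)) - 107/(-2)) = -155*((-1/9 + (1/9)*1) - 107/(-2)) = -155*((-1/9 + 1/9) - 107*(-1/2)) = -155*(0 + 107/2) = -155*107/2 = -16585/2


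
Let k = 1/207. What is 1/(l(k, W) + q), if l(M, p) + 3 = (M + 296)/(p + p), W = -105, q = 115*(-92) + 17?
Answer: -43470/459365293 ≈ -9.4631e-5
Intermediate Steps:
q = -10563 (q = -10580 + 17 = -10563)
k = 1/207 ≈ 0.0048309
l(M, p) = -3 + (296 + M)/(2*p) (l(M, p) = -3 + (M + 296)/(p + p) = -3 + (296 + M)/((2*p)) = -3 + (296 + M)*(1/(2*p)) = -3 + (296 + M)/(2*p))
1/(l(k, W) + q) = 1/((½)*(296 + 1/207 - 6*(-105))/(-105) - 10563) = 1/((½)*(-1/105)*(296 + 1/207 + 630) - 10563) = 1/((½)*(-1/105)*(191683/207) - 10563) = 1/(-191683/43470 - 10563) = 1/(-459365293/43470) = -43470/459365293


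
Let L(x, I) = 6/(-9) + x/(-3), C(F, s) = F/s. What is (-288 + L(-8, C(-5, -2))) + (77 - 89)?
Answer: -298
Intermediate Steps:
L(x, I) = -⅔ - x/3 (L(x, I) = 6*(-⅑) + x*(-⅓) = -⅔ - x/3)
(-288 + L(-8, C(-5, -2))) + (77 - 89) = (-288 + (-⅔ - ⅓*(-8))) + (77 - 89) = (-288 + (-⅔ + 8/3)) - 12 = (-288 + 2) - 12 = -286 - 12 = -298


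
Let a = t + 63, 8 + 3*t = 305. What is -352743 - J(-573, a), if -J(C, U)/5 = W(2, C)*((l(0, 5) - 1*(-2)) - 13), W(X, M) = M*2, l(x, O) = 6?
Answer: -324093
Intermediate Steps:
t = 99 (t = -8/3 + (⅓)*305 = -8/3 + 305/3 = 99)
W(X, M) = 2*M
a = 162 (a = 99 + 63 = 162)
J(C, U) = 50*C (J(C, U) = -5*2*C*((6 - 1*(-2)) - 13) = -5*2*C*((6 + 2) - 13) = -5*2*C*(8 - 13) = -5*2*C*(-5) = -(-50)*C = 50*C)
-352743 - J(-573, a) = -352743 - 50*(-573) = -352743 - 1*(-28650) = -352743 + 28650 = -324093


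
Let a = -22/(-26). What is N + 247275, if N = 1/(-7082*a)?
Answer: 19263217037/77902 ≈ 2.4728e+5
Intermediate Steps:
a = 11/13 (a = -22*(-1/26) = 11/13 ≈ 0.84615)
N = -13/77902 (N = 1/(-7082*11/13) = 1/(-77902/13) = -13/77902 ≈ -0.00016688)
N + 247275 = -13/77902 + 247275 = 19263217037/77902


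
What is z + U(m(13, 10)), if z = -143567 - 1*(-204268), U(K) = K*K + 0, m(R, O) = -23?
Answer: 61230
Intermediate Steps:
U(K) = K² (U(K) = K² + 0 = K²)
z = 60701 (z = -143567 + 204268 = 60701)
z + U(m(13, 10)) = 60701 + (-23)² = 60701 + 529 = 61230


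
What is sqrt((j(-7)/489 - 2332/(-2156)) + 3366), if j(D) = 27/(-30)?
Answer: sqrt(438353720690)/11410 ≈ 58.027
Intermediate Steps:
j(D) = -9/10 (j(D) = 27*(-1/30) = -9/10)
sqrt((j(-7)/489 - 2332/(-2156)) + 3366) = sqrt((-9/10/489 - 2332/(-2156)) + 3366) = sqrt((-9/10*1/489 - 2332*(-1/2156)) + 3366) = sqrt((-3/1630 + 53/49) + 3366) = sqrt(86243/79870 + 3366) = sqrt(268928663/79870) = sqrt(438353720690)/11410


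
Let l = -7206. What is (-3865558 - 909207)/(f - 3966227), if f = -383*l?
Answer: 4774765/1206329 ≈ 3.9581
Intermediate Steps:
f = 2759898 (f = -383*(-7206) = 2759898)
(-3865558 - 909207)/(f - 3966227) = (-3865558 - 909207)/(2759898 - 3966227) = -4774765/(-1206329) = -4774765*(-1/1206329) = 4774765/1206329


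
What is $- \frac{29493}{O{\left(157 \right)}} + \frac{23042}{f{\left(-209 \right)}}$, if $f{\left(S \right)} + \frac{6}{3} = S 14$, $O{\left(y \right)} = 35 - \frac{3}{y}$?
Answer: $- \frac{1710545099}{2010072} \approx -850.99$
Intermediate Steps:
$f{\left(S \right)} = -2 + 14 S$ ($f{\left(S \right)} = -2 + S 14 = -2 + 14 S$)
$- \frac{29493}{O{\left(157 \right)}} + \frac{23042}{f{\left(-209 \right)}} = - \frac{29493}{35 - \frac{3}{157}} + \frac{23042}{-2 + 14 \left(-209\right)} = - \frac{29493}{35 - \frac{3}{157}} + \frac{23042}{-2 - 2926} = - \frac{29493}{35 - \frac{3}{157}} + \frac{23042}{-2928} = - \frac{29493}{\frac{5492}{157}} + 23042 \left(- \frac{1}{2928}\right) = \left(-29493\right) \frac{157}{5492} - \frac{11521}{1464} = - \frac{4630401}{5492} - \frac{11521}{1464} = - \frac{1710545099}{2010072}$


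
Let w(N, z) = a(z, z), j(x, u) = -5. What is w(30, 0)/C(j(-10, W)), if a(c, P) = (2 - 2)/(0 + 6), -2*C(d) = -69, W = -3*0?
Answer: 0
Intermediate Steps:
W = 0
C(d) = 69/2 (C(d) = -1/2*(-69) = 69/2)
a(c, P) = 0 (a(c, P) = 0/6 = 0*(1/6) = 0)
w(N, z) = 0
w(30, 0)/C(j(-10, W)) = 0/(69/2) = 0*(2/69) = 0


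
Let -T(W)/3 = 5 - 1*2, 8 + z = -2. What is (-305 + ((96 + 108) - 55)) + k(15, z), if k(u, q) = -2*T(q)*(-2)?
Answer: -192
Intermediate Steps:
z = -10 (z = -8 - 2 = -10)
T(W) = -9 (T(W) = -3*(5 - 1*2) = -3*(5 - 2) = -3*3 = -9)
k(u, q) = -36 (k(u, q) = -2*(-9)*(-2) = 18*(-2) = -36)
(-305 + ((96 + 108) - 55)) + k(15, z) = (-305 + ((96 + 108) - 55)) - 36 = (-305 + (204 - 55)) - 36 = (-305 + 149) - 36 = -156 - 36 = -192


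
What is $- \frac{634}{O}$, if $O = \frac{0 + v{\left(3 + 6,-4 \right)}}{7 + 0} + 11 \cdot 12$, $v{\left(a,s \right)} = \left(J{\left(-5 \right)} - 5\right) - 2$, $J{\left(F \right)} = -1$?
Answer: $- \frac{2219}{458} \approx -4.845$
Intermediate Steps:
$v{\left(a,s \right)} = -8$ ($v{\left(a,s \right)} = \left(-1 - 5\right) - 2 = -6 - 2 = -8$)
$O = \frac{916}{7}$ ($O = \frac{0 - 8}{7 + 0} + 11 \cdot 12 = - \frac{8}{7} + 132 = \frac{916}{7} \approx 130.86$)
$- \frac{634}{O} = - \frac{634}{\frac{916}{7}} = \left(-634\right) \frac{7}{916} = - \frac{2219}{458}$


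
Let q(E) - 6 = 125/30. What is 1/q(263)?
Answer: 6/61 ≈ 0.098361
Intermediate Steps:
q(E) = 61/6 (q(E) = 6 + 125/30 = 6 + 125*(1/30) = 6 + 25/6 = 61/6)
1/q(263) = 1/(61/6) = 6/61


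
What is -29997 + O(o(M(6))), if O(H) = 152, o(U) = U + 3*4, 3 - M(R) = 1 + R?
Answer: -29845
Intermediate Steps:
M(R) = 2 - R (M(R) = 3 - (1 + R) = 3 + (-1 - R) = 2 - R)
o(U) = 12 + U (o(U) = U + 12 = 12 + U)
-29997 + O(o(M(6))) = -29997 + 152 = -29845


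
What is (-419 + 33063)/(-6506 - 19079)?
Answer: -32644/25585 ≈ -1.2759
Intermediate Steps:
(-419 + 33063)/(-6506 - 19079) = 32644/(-25585) = 32644*(-1/25585) = -32644/25585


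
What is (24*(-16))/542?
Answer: -192/271 ≈ -0.70849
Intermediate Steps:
(24*(-16))/542 = (1/542)*(-384) = -192/271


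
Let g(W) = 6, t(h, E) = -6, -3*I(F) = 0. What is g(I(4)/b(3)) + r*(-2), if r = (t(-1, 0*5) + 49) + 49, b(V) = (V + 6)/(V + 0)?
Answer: -178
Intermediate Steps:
I(F) = 0 (I(F) = -1/3*0 = 0)
b(V) = (6 + V)/V
r = 92 (r = (-6 + 49) + 49 = 43 + 49 = 92)
g(I(4)/b(3)) + r*(-2) = 6 + 92*(-2) = 6 - 184 = -178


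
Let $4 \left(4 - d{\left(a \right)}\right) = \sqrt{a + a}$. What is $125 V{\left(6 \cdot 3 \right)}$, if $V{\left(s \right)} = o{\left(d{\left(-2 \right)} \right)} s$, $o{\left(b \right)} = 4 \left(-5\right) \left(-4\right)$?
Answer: $180000$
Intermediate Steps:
$d{\left(a \right)} = 4 - \frac{\sqrt{2} \sqrt{a}}{4}$ ($d{\left(a \right)} = 4 - \frac{\sqrt{a + a}}{4} = 4 - \frac{\sqrt{2 a}}{4} = 4 - \frac{\sqrt{2} \sqrt{a}}{4}$)
$o{\left(b \right)} = 80$ ($o{\left(b \right)} = \left(-20\right) \left(-4\right) = 80$)
$V{\left(s \right)} = 80 s$
$125 V{\left(6 \cdot 3 \right)} = 125 \cdot 80 \cdot 6 \cdot 3 = 125 \cdot 80 \cdot 18 = 125 \cdot 1440 = 180000$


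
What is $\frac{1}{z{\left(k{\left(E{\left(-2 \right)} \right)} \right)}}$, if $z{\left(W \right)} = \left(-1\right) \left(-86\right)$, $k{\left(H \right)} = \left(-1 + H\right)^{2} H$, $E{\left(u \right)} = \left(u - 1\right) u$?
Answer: $\frac{1}{86} \approx 0.011628$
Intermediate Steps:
$E{\left(u \right)} = u \left(-1 + u\right)$ ($E{\left(u \right)} = \left(-1 + u\right) u = u \left(-1 + u\right)$)
$k{\left(H \right)} = H \left(-1 + H\right)^{2}$
$z{\left(W \right)} = 86$
$\frac{1}{z{\left(k{\left(E{\left(-2 \right)} \right)} \right)}} = \frac{1}{86}$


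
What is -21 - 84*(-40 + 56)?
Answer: -1365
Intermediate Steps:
-21 - 84*(-40 + 56) = -21 - 84*16 = -21 - 1344 = -1365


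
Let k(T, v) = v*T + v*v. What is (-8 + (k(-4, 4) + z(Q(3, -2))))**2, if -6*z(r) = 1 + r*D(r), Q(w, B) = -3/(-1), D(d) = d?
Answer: 841/9 ≈ 93.444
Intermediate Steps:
Q(w, B) = 3 (Q(w, B) = -3*(-1) = 3)
z(r) = -1/6 - r**2/6 (z(r) = -(1 + r*r)/6 = -(1 + r**2)/6 = -1/6 - r**2/6)
k(T, v) = v**2 + T*v (k(T, v) = T*v + v**2 = v**2 + T*v)
(-8 + (k(-4, 4) + z(Q(3, -2))))**2 = (-8 + (4*(-4 + 4) + (-1/6 - 1/6*3**2)))**2 = (-8 + (4*0 + (-1/6 - 1/6*9)))**2 = (-8 + (0 + (-1/6 - 3/2)))**2 = (-8 + (0 - 5/3))**2 = (-8 - 5/3)**2 = (-29/3)**2 = 841/9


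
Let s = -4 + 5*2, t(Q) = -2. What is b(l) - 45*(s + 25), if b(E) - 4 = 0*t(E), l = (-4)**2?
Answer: -1391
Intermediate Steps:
l = 16
s = 6 (s = -4 + 10 = 6)
b(E) = 4 (b(E) = 4 + 0*(-2) = 4 + 0 = 4)
b(l) - 45*(s + 25) = 4 - 45*(6 + 25) = 4 - 45*31 = 4 - 1395 = -1391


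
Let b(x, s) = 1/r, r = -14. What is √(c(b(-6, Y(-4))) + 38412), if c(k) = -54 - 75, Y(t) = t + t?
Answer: √38283 ≈ 195.66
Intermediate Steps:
Y(t) = 2*t
b(x, s) = -1/14 (b(x, s) = 1/(-14) = -1/14)
c(k) = -129
√(c(b(-6, Y(-4))) + 38412) = √(-129 + 38412) = √38283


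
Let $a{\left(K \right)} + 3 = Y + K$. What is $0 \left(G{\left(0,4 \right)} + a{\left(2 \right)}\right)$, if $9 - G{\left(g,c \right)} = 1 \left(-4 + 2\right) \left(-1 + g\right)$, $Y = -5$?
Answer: $0$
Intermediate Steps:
$a{\left(K \right)} = -8 + K$ ($a{\left(K \right)} = -3 + \left(-5 + K\right) = -8 + K$)
$G{\left(g,c \right)} = 7 + 2 g$ ($G{\left(g,c \right)} = 9 - 1 \left(-4 + 2\right) \left(-1 + g\right) = 9 - 1 \left(- 2 \left(-1 + g\right)\right) = 9 - 1 \left(2 - 2 g\right) = 9 - \left(2 - 2 g\right) = 9 + \left(-2 + 2 g\right) = 7 + 2 g$)
$0 \left(G{\left(0,4 \right)} + a{\left(2 \right)}\right) = 0 \left(\left(7 + 2 \cdot 0\right) + \left(-8 + 2\right)\right) = 0 \left(\left(7 + 0\right) - 6\right) = 0 \left(7 - 6\right) = 0 \cdot 1 = 0$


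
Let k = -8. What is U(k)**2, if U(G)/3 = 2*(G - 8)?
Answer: 9216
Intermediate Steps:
U(G) = -48 + 6*G (U(G) = 3*(2*(G - 8)) = 3*(2*(-8 + G)) = 3*(-16 + 2*G) = -48 + 6*G)
U(k)**2 = (-48 + 6*(-8))**2 = (-48 - 48)**2 = (-96)**2 = 9216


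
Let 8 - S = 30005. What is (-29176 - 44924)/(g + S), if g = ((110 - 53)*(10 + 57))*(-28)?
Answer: 1900/3511 ≈ 0.54116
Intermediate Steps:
S = -29997 (S = 8 - 1*30005 = 8 - 30005 = -29997)
g = -106932 (g = (57*67)*(-28) = 3819*(-28) = -106932)
(-29176 - 44924)/(g + S) = (-29176 - 44924)/(-106932 - 29997) = -74100/(-136929) = -74100*(-1/136929) = 1900/3511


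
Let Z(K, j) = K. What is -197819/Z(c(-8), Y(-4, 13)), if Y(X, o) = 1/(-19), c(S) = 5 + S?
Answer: 197819/3 ≈ 65940.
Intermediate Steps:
Y(X, o) = -1/19
-197819/Z(c(-8), Y(-4, 13)) = -197819/(5 - 8) = -197819/(-3) = -197819*(-⅓) = 197819/3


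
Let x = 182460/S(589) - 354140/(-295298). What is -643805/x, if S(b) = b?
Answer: -589354419559/284677166 ≈ -2070.3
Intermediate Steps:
x = 1423385830/4577119 (x = 182460/589 - 354140/(-295298) = 182460*(1/589) - 354140*(-1/295298) = 182460/589 + 177070/147649 = 1423385830/4577119 ≈ 310.98)
-643805/x = -643805/1423385830/4577119 = -643805*4577119/1423385830 = -589354419559/284677166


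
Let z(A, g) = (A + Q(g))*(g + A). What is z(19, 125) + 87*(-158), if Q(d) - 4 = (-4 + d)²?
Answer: 2097870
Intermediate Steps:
Q(d) = 4 + (-4 + d)²
z(A, g) = (A + g)*(4 + A + (-4 + g)²) (z(A, g) = (A + (4 + (-4 + g)²))*(g + A) = (4 + A + (-4 + g)²)*(A + g) = (A + g)*(4 + A + (-4 + g)²))
z(19, 125) + 87*(-158) = (19² + 19*125 + 19*(4 + (-4 + 125)²) + 125*(4 + (-4 + 125)²)) + 87*(-158) = (361 + 2375 + 19*(4 + 121²) + 125*(4 + 121²)) - 13746 = (361 + 2375 + 19*(4 + 14641) + 125*(4 + 14641)) - 13746 = (361 + 2375 + 19*14645 + 125*14645) - 13746 = (361 + 2375 + 278255 + 1830625) - 13746 = 2111616 - 13746 = 2097870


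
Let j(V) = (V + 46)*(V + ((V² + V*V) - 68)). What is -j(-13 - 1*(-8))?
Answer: 943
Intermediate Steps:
j(V) = (46 + V)*(-68 + V + 2*V²) (j(V) = (46 + V)*(V + ((V² + V²) - 68)) = (46 + V)*(V + (2*V² - 68)) = (46 + V)*(V + (-68 + 2*V²)) = (46 + V)*(-68 + V + 2*V²))
-j(-13 - 1*(-8)) = -(-3128 - 22*(-13 - 1*(-8)) + 2*(-13 - 1*(-8))³ + 93*(-13 - 1*(-8))²) = -(-3128 - 22*(-13 + 8) + 2*(-13 + 8)³ + 93*(-13 + 8)²) = -(-3128 - 22*(-5) + 2*(-5)³ + 93*(-5)²) = -(-3128 + 110 + 2*(-125) + 93*25) = -(-3128 + 110 - 250 + 2325) = -1*(-943) = 943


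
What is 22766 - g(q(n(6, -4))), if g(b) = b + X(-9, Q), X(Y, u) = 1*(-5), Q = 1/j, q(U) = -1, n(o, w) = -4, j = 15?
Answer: 22772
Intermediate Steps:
Q = 1/15 ≈ 0.066667
X(Y, u) = -5
g(b) = -5 + b (g(b) = b - 5 = -5 + b)
22766 - g(q(n(6, -4))) = 22766 - (-5 - 1) = 22766 - 1*(-6) = 22766 + 6 = 22772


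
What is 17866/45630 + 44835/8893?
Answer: 1102351694/202893795 ≈ 5.4331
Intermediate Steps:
17866/45630 + 44835/8893 = 17866*(1/45630) + 44835*(1/8893) = 8933/22815 + 44835/8893 = 1102351694/202893795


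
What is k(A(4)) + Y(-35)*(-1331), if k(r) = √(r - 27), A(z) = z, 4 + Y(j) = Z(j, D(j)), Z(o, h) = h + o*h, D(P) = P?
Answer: -1578566 + I*√23 ≈ -1.5786e+6 + 4.7958*I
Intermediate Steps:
Z(o, h) = h + h*o
Y(j) = -4 + j*(1 + j)
k(r) = √(-27 + r)
k(A(4)) + Y(-35)*(-1331) = √(-27 + 4) + (-4 - 35*(1 - 35))*(-1331) = √(-23) + (-4 - 35*(-34))*(-1331) = I*√23 + (-4 + 1190)*(-1331) = I*√23 + 1186*(-1331) = I*√23 - 1578566 = -1578566 + I*√23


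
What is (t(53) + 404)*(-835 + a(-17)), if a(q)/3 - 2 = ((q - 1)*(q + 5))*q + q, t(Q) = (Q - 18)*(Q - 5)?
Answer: -24791264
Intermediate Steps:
t(Q) = (-18 + Q)*(-5 + Q)
a(q) = 6 + 3*q + 3*q*(-1 + q)*(5 + q) (a(q) = 6 + 3*(((q - 1)*(q + 5))*q + q) = 6 + 3*(((-1 + q)*(5 + q))*q + q) = 6 + 3*(q*(-1 + q)*(5 + q) + q) = 6 + 3*(q + q*(-1 + q)*(5 + q)) = 6 + (3*q + 3*q*(-1 + q)*(5 + q)) = 6 + 3*q + 3*q*(-1 + q)*(5 + q))
(t(53) + 404)*(-835 + a(-17)) = ((90 + 53² - 23*53) + 404)*(-835 + (6 - 12*(-17) + 3*(-17)³ + 12*(-17)²)) = ((90 + 2809 - 1219) + 404)*(-835 + (6 + 204 + 3*(-4913) + 12*289)) = (1680 + 404)*(-835 + (6 + 204 - 14739 + 3468)) = 2084*(-835 - 11061) = 2084*(-11896) = -24791264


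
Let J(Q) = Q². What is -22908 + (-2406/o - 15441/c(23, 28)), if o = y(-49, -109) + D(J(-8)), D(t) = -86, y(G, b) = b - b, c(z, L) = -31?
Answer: -29835108/1333 ≈ -22382.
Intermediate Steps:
y(G, b) = 0
o = -86 (o = 0 - 86 = -86)
-22908 + (-2406/o - 15441/c(23, 28)) = -22908 + (-2406/(-86) - 15441/(-31)) = -22908 + (-2406*(-1/86) - 15441*(-1/31)) = -22908 + (1203/43 + 15441/31) = -22908 + 701256/1333 = -29835108/1333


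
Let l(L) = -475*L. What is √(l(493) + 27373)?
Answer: 3*I*√22978 ≈ 454.75*I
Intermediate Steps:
√(l(493) + 27373) = √(-475*493 + 27373) = √(-234175 + 27373) = √(-206802) = 3*I*√22978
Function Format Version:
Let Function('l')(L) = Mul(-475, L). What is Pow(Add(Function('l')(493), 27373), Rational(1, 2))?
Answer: Mul(3, I, Pow(22978, Rational(1, 2))) ≈ Mul(454.75, I)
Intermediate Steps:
Pow(Add(Function('l')(493), 27373), Rational(1, 2)) = Pow(Add(Mul(-475, 493), 27373), Rational(1, 2)) = Pow(Add(-234175, 27373), Rational(1, 2)) = Pow(-206802, Rational(1, 2)) = Mul(3, I, Pow(22978, Rational(1, 2)))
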